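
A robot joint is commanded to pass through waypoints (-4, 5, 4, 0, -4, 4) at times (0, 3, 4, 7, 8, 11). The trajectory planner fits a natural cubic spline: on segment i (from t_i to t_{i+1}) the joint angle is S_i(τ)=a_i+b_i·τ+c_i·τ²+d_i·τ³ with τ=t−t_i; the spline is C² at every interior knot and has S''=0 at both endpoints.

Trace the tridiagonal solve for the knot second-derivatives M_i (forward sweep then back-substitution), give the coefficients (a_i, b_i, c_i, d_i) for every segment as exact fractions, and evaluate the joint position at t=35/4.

  seg 0: a=-4 b=1728/377 c=0 d=-199/1131
  seg 1: a=5 b=-63/377 c=-597/377 d=283/377
  seg 2: a=4 b=-408/377 c=252/377 d=-88/351
  seg 3: a=0 b=-1448/377 c=-1796/1131 d=1616/1131
  seg 4: a=-4 b=-3088/1131 c=3052/1131 d=-3052/10179
S(35/4) = -28087/6032

Δ: Δ0=3, Δ1=-1, Δ2=-4/3, Δ3=-4, Δ4=8/3
row 1: diag=8, rhs=-24; c'=1/8, d'=-3
row 2: denom=8−1·1/8=63/8; d'=(-2−1·-3)/(63/8)=8/63
row 3: denom=8−3·8/21=48/7; d'=(-16−3·8/63)/(48/7)=-43/18
row 4: denom=8−1·7/48=377/48; d'=(40−1·-43/18)/(377/48)=6104/1131
back: M4=6104/1131
back: M3=-43/18−7/48·6104/1131=-3592/1131
back: M2=8/63−8/21·-3592/1131=504/377
back: M1=-3−1/8·504/377=-1194/377
M: M0=0, M1=-1194/377, M2=504/377, M3=-3592/1131, M4=6104/1131, M5=0
seg 0: a=-4, c=M0/2=0, d=(M1−M0)/(6·3)=-199/1131, b=Δ0−h0·(2M0+M1)/6=1728/377
seg 1: a=5, c=M1/2=-597/377, d=(M2−M1)/(6·1)=283/377, b=Δ1−h1·(2M1+M2)/6=-63/377
seg 2: a=4, c=M2/2=252/377, d=(M3−M2)/(6·3)=-88/351, b=Δ2−h2·(2M2+M3)/6=-408/377
seg 3: a=0, c=M3/2=-1796/1131, d=(M4−M3)/(6·1)=1616/1131, b=Δ3−h3·(2M3+M4)/6=-1448/377
seg 4: a=-4, c=M4/2=3052/1131, d=(M5−M4)/(6·3)=-3052/10179, b=Δ4−h4·(2M4+M5)/6=-3088/1131
t_q=35/4 → seg 4, τ=3/4; S=-4+-3088/1131·τ+3052/1131·τ²+-3052/10179·τ³=-28087/6032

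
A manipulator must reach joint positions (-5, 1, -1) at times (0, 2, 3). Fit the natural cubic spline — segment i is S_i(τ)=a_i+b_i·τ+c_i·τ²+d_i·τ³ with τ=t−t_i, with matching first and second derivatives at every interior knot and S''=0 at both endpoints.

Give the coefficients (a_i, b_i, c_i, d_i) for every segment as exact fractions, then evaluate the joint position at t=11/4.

  seg 0: a=-5 b=14/3 c=0 d=-5/12
  seg 1: a=1 b=-1/3 c=-5/2 d=5/6
S(11/4) = -39/128

Δ: Δ0=3, Δ1=-2
row 1: diag=6, rhs=-30; c'=1/6, d'=-5
back: M1=-5
M: M0=0, M1=-5, M2=0
seg 0: a=-5, c=M0/2=0, d=(M1−M0)/(6·2)=-5/12, b=Δ0−h0·(2M0+M1)/6=14/3
seg 1: a=1, c=M1/2=-5/2, d=(M2−M1)/(6·1)=5/6, b=Δ1−h1·(2M1+M2)/6=-1/3
t_q=11/4 → seg 1, τ=3/4; S=1+-1/3·τ+-5/2·τ²+5/6·τ³=-39/128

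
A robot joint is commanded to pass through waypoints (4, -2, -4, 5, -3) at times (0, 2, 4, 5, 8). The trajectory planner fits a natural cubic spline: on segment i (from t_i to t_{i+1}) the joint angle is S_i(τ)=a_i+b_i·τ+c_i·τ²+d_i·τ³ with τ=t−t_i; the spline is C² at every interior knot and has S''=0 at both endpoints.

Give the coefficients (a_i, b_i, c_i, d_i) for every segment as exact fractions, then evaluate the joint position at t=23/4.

  seg 0: a=4 b=-320/129 c=0 d=-67/516
  seg 1: a=-2 b=-521/129 c=-67/86 d=593/516
  seg 2: a=-4 b=856/129 c=263/43 d=-484/129
  seg 3: a=5 b=982/129 c=-221/43 d=221/387
S(23/4) = 22179/2752

Δ: Δ0=-3, Δ1=-1, Δ2=9, Δ3=-8/3
row 1: diag=8, rhs=12; c'=1/4, d'=3/2
row 2: denom=6−2·1/4=11/2; d'=(60−2·3/2)/(11/2)=114/11
row 3: denom=8−1·2/11=86/11; d'=(-70−1·114/11)/(86/11)=-442/43
back: M3=-442/43
back: M2=114/11−2/11·-442/43=526/43
back: M1=3/2−1/4·526/43=-67/43
M: M0=0, M1=-67/43, M2=526/43, M3=-442/43, M4=0
seg 0: a=4, c=M0/2=0, d=(M1−M0)/(6·2)=-67/516, b=Δ0−h0·(2M0+M1)/6=-320/129
seg 1: a=-2, c=M1/2=-67/86, d=(M2−M1)/(6·2)=593/516, b=Δ1−h1·(2M1+M2)/6=-521/129
seg 2: a=-4, c=M2/2=263/43, d=(M3−M2)/(6·1)=-484/129, b=Δ2−h2·(2M2+M3)/6=856/129
seg 3: a=5, c=M3/2=-221/43, d=(M4−M3)/(6·3)=221/387, b=Δ3−h3·(2M3+M4)/6=982/129
t_q=23/4 → seg 3, τ=3/4; S=5+982/129·τ+-221/43·τ²+221/387·τ³=22179/2752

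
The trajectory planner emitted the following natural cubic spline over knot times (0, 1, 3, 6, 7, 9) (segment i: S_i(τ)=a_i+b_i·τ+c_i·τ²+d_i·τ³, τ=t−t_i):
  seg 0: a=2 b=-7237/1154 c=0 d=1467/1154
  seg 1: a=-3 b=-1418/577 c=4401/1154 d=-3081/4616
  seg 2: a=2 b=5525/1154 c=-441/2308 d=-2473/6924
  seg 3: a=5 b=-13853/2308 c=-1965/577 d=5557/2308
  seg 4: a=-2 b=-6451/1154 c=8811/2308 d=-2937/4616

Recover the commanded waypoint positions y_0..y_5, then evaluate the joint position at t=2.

y_0 = S_0(0) = a_0 = 2
y_1 = S_1(0) = a_1 = -3
y_2 = S_2(0) = a_2 = 2
y_3 = S_3(0) = a_3 = 5
y_4 = S_4(0) = a_4 = -2
y_5 = S_4(2) = -3
t_q=2 is in segment 1 (τ=1); S_1(τ)=-10669/4616

y_0=2 y_1=-3 y_2=2 y_3=5 y_4=-2 y_5=-3
S(2) = -10669/4616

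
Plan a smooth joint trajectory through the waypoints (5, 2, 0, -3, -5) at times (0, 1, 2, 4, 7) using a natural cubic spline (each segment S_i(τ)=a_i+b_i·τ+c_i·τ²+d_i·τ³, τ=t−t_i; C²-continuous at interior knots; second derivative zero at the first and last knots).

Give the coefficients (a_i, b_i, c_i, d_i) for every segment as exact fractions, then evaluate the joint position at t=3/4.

  seg 0: a=5 b=-1042/321 c=0 d=79/321
  seg 1: a=2 b=-805/321 c=79/107 d=-74/321
  seg 2: a=0 b=-553/321 c=5/107 d=83/2568
  seg 3: a=-3 b=-737/642 c=103/428 d=-103/3852
S(3/4) = 18279/6848

Δ: Δ0=-3, Δ1=-2, Δ2=-3/2, Δ3=-2/3
row 1: diag=4, rhs=6; c'=1/4, d'=3/2
row 2: denom=6−1·1/4=23/4; d'=(3−1·3/2)/(23/4)=6/23
row 3: denom=10−2·8/23=214/23; d'=(5−2·6/23)/(214/23)=103/214
back: M3=103/214
back: M2=6/23−8/23·103/214=10/107
back: M1=3/2−1/4·10/107=158/107
M: M0=0, M1=158/107, M2=10/107, M3=103/214, M4=0
seg 0: a=5, c=M0/2=0, d=(M1−M0)/(6·1)=79/321, b=Δ0−h0·(2M0+M1)/6=-1042/321
seg 1: a=2, c=M1/2=79/107, d=(M2−M1)/(6·1)=-74/321, b=Δ1−h1·(2M1+M2)/6=-805/321
seg 2: a=0, c=M2/2=5/107, d=(M3−M2)/(6·2)=83/2568, b=Δ2−h2·(2M2+M3)/6=-553/321
seg 3: a=-3, c=M3/2=103/428, d=(M4−M3)/(6·3)=-103/3852, b=Δ3−h3·(2M3+M4)/6=-737/642
t_q=3/4 → seg 0, τ=3/4; S=5+-1042/321·τ+0·τ²+79/321·τ³=18279/6848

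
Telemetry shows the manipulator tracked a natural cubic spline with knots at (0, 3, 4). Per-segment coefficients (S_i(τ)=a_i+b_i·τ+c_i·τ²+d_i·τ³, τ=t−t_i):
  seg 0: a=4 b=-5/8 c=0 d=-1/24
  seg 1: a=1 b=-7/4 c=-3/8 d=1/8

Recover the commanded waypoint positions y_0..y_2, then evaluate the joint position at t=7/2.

y_0=4 y_1=1 y_2=-1
S(7/2) = 3/64

y_0 = S_0(0) = a_0 = 4
y_1 = S_1(0) = a_1 = 1
y_2 = S_1(1) = -1
t_q=7/2 is in segment 1 (τ=1/2); S_1(τ)=3/64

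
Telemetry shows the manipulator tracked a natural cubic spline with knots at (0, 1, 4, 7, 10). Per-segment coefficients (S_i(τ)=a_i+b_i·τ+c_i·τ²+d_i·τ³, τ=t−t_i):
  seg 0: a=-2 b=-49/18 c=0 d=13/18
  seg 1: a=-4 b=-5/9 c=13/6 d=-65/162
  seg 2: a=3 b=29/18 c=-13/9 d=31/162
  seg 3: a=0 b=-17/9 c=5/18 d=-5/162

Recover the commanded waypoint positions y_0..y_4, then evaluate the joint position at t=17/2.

y_0=-2 y_1=-4 y_2=3 y_3=0 y_4=-4
S(17/2) = -37/16

y_0 = S_0(0) = a_0 = -2
y_1 = S_1(0) = a_1 = -4
y_2 = S_2(0) = a_2 = 3
y_3 = S_3(0) = a_3 = 0
y_4 = S_3(3) = -4
t_q=17/2 is in segment 3 (τ=3/2); S_3(τ)=-37/16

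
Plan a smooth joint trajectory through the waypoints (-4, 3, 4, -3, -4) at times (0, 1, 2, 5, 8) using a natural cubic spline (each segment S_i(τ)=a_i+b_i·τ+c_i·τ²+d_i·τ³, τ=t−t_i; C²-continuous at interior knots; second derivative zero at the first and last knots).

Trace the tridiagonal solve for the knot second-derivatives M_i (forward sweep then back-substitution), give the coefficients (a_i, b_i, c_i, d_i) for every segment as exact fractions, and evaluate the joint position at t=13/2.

Δ: Δ0=7, Δ1=1, Δ2=-7/3, Δ3=-1/3
row 1: diag=4, rhs=-36; c'=1/4, d'=-9
row 2: denom=8−1·1/4=31/4; d'=(-20−1·-9)/(31/4)=-44/31
row 3: denom=12−3·12/31=336/31; d'=(12−3·-44/31)/(336/31)=3/2
back: M3=3/2
back: M2=-44/31−12/31·3/2=-2
back: M1=-9−1/4·-2=-17/2
M: M0=0, M1=-17/2, M2=-2, M3=3/2, M4=0
seg 0: a=-4, c=M0/2=0, d=(M1−M0)/(6·1)=-17/12, b=Δ0−h0·(2M0+M1)/6=101/12
seg 1: a=3, c=M1/2=-17/4, d=(M2−M1)/(6·1)=13/12, b=Δ1−h1·(2M1+M2)/6=25/6
seg 2: a=4, c=M2/2=-1, d=(M3−M2)/(6·3)=7/36, b=Δ2−h2·(2M2+M3)/6=-13/12
seg 3: a=-3, c=M3/2=3/4, d=(M4−M3)/(6·3)=-1/12, b=Δ3−h3·(2M3+M4)/6=-11/6
t_q=13/2 → seg 3, τ=3/2; S=-3+-11/6·τ+3/4·τ²+-1/12·τ³=-139/32

  seg 0: a=-4 b=101/12 c=0 d=-17/12
  seg 1: a=3 b=25/6 c=-17/4 d=13/12
  seg 2: a=4 b=-13/12 c=-1 d=7/36
  seg 3: a=-3 b=-11/6 c=3/4 d=-1/12
S(13/2) = -139/32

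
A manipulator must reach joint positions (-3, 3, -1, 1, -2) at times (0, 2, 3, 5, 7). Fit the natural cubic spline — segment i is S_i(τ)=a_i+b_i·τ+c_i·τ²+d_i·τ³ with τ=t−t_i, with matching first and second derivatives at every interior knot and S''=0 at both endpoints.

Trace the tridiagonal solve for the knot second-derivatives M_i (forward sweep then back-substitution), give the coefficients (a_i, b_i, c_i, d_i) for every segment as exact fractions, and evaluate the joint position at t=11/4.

  seg 0: a=-3 b=737/128 c=0 d=-353/512
  seg 1: a=3 b=-161/64 c=-1059/256 d=679/256
  seg 2: a=-1 b=-725/256 c=489/128 d=-975/1024
  seg 3: a=1 b=131/128 c=-969/512 d=323/1024
S(11/4) = -1551/16384

Δ: Δ0=3, Δ1=-4, Δ2=1, Δ3=-3/2
row 1: diag=6, rhs=-42; c'=1/6, d'=-7
row 2: denom=6−1·1/6=35/6; d'=(30−1·-7)/(35/6)=222/35
row 3: denom=8−2·12/35=256/35; d'=(-15−2·222/35)/(256/35)=-969/256
back: M3=-969/256
back: M2=222/35−12/35·-969/256=489/64
back: M1=-7−1/6·489/64=-1059/128
M: M0=0, M1=-1059/128, M2=489/64, M3=-969/256, M4=0
seg 0: a=-3, c=M0/2=0, d=(M1−M0)/(6·2)=-353/512, b=Δ0−h0·(2M0+M1)/6=737/128
seg 1: a=3, c=M1/2=-1059/256, d=(M2−M1)/(6·1)=679/256, b=Δ1−h1·(2M1+M2)/6=-161/64
seg 2: a=-1, c=M2/2=489/128, d=(M3−M2)/(6·2)=-975/1024, b=Δ2−h2·(2M2+M3)/6=-725/256
seg 3: a=1, c=M3/2=-969/512, d=(M4−M3)/(6·2)=323/1024, b=Δ3−h3·(2M3+M4)/6=131/128
t_q=11/4 → seg 1, τ=3/4; S=3+-161/64·τ+-1059/256·τ²+679/256·τ³=-1551/16384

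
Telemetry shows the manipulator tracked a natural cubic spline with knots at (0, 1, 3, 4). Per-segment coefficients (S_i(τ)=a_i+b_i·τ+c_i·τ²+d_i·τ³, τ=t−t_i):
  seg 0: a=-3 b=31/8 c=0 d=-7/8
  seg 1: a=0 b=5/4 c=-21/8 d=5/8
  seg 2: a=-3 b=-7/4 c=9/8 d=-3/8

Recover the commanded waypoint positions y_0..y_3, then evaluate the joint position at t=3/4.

y_0=-3 y_1=0 y_2=-3 y_3=-4
S(3/4) = -237/512

y_0 = S_0(0) = a_0 = -3
y_1 = S_1(0) = a_1 = 0
y_2 = S_2(0) = a_2 = -3
y_3 = S_2(1) = -4
t_q=3/4 is in segment 0 (τ=3/4); S_0(τ)=-237/512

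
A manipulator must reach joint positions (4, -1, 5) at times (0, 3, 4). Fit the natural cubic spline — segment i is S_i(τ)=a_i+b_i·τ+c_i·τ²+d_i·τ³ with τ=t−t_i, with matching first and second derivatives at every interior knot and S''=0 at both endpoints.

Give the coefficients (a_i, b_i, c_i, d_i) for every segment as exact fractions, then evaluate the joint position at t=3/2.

  seg 0: a=4 b=-109/24 c=0 d=23/72
  seg 1: a=-1 b=49/12 c=23/8 d=-23/24
S(3/2) = -111/64

Δ: Δ0=-5/3, Δ1=6
row 1: diag=8, rhs=46; c'=1/8, d'=23/4
back: M1=23/4
M: M0=0, M1=23/4, M2=0
seg 0: a=4, c=M0/2=0, d=(M1−M0)/(6·3)=23/72, b=Δ0−h0·(2M0+M1)/6=-109/24
seg 1: a=-1, c=M1/2=23/8, d=(M2−M1)/(6·1)=-23/24, b=Δ1−h1·(2M1+M2)/6=49/12
t_q=3/2 → seg 0, τ=3/2; S=4+-109/24·τ+0·τ²+23/72·τ³=-111/64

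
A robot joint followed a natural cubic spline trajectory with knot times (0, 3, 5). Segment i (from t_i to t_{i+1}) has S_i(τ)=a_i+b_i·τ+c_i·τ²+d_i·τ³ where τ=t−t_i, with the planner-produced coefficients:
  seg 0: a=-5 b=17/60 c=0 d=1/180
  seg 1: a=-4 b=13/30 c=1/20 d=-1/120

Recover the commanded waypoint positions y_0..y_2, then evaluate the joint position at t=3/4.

y_0 = S_0(0) = a_0 = -5
y_1 = S_1(0) = a_1 = -4
y_2 = S_1(2) = -3
t_q=3/4 is in segment 0 (τ=3/4); S_0(τ)=-1225/256

y_0=-5 y_1=-4 y_2=-3
S(3/4) = -1225/256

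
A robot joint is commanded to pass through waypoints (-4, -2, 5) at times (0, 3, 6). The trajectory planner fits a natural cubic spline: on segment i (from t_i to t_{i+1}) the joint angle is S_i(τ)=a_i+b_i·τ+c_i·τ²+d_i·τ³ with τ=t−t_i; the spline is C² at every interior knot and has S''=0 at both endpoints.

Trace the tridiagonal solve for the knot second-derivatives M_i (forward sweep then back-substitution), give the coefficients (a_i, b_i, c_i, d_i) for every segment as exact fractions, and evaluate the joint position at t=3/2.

  seg 0: a=-4 b=1/4 c=0 d=5/108
  seg 1: a=-2 b=3/2 c=5/12 d=-5/108
S(3/2) = -111/32

Δ: Δ0=2/3, Δ1=7/3
row 1: diag=12, rhs=10; c'=1/4, d'=5/6
back: M1=5/6
M: M0=0, M1=5/6, M2=0
seg 0: a=-4, c=M0/2=0, d=(M1−M0)/(6·3)=5/108, b=Δ0−h0·(2M0+M1)/6=1/4
seg 1: a=-2, c=M1/2=5/12, d=(M2−M1)/(6·3)=-5/108, b=Δ1−h1·(2M1+M2)/6=3/2
t_q=3/2 → seg 0, τ=3/2; S=-4+1/4·τ+0·τ²+5/108·τ³=-111/32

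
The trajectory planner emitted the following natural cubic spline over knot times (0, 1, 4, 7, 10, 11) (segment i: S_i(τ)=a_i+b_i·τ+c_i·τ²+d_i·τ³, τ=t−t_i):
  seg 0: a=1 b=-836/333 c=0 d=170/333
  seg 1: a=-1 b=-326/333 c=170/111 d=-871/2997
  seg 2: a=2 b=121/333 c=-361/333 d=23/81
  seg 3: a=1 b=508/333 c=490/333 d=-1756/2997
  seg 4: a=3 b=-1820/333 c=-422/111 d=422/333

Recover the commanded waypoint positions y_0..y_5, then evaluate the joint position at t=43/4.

y_0=1 y_1=-1 y_2=2 y_3=1 y_4=3 y_5=-5
S(43/4) = -9601/3552

y_0 = S_0(0) = a_0 = 1
y_1 = S_1(0) = a_1 = -1
y_2 = S_2(0) = a_2 = 2
y_3 = S_3(0) = a_3 = 1
y_4 = S_4(0) = a_4 = 3
y_5 = S_4(1) = -5
t_q=43/4 is in segment 4 (τ=3/4); S_4(τ)=-9601/3552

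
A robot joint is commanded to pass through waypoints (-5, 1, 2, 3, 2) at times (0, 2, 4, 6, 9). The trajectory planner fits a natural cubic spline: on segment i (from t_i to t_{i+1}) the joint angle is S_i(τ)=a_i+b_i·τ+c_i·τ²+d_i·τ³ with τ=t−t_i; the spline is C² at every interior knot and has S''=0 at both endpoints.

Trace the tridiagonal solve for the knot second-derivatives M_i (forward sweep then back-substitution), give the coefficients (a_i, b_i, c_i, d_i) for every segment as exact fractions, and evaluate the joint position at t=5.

  seg 0: a=-5 b=784/213 c=0 d=-145/852
  seg 1: a=1 b=349/213 c=-145/142 d=385/1704
  seg 2: a=2 b=113/426 c=95/284 d=-185/1704
  seg 3: a=3 b=64/213 c=-45/142 d=5/142
S(5) = 1415/568

Δ: Δ0=3, Δ1=1/2, Δ2=1/2, Δ3=-1/3
row 1: diag=8, rhs=-15; c'=1/4, d'=-15/8
row 2: denom=8−2·1/4=15/2; d'=(0−2·-15/8)/(15/2)=1/2
row 3: denom=10−2·4/15=142/15; d'=(-5−2·1/2)/(142/15)=-45/71
back: M3=-45/71
back: M2=1/2−4/15·-45/71=95/142
back: M1=-15/8−1/4·95/142=-145/71
M: M0=0, M1=-145/71, M2=95/142, M3=-45/71, M4=0
seg 0: a=-5, c=M0/2=0, d=(M1−M0)/(6·2)=-145/852, b=Δ0−h0·(2M0+M1)/6=784/213
seg 1: a=1, c=M1/2=-145/142, d=(M2−M1)/(6·2)=385/1704, b=Δ1−h1·(2M1+M2)/6=349/213
seg 2: a=2, c=M2/2=95/284, d=(M3−M2)/(6·2)=-185/1704, b=Δ2−h2·(2M2+M3)/6=113/426
seg 3: a=3, c=M3/2=-45/142, d=(M4−M3)/(6·3)=5/142, b=Δ3−h3·(2M3+M4)/6=64/213
t_q=5 → seg 2, τ=1; S=2+113/426·τ+95/284·τ²+-185/1704·τ³=1415/568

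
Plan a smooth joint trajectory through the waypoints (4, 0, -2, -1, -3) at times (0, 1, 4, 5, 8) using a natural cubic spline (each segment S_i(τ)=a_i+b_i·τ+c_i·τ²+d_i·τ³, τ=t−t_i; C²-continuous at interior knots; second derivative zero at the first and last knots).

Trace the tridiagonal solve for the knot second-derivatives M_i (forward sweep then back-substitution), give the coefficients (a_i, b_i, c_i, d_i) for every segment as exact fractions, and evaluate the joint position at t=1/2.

Δ: Δ0=-4, Δ1=-2/3, Δ2=1, Δ3=-2/3
row 1: diag=8, rhs=20; c'=3/8, d'=5/2
row 2: denom=8−3·3/8=55/8; d'=(10−3·5/2)/(55/8)=4/11
row 3: denom=8−1·8/55=432/55; d'=(-10−1·4/11)/(432/55)=-95/72
back: M3=-95/72
back: M2=4/11−8/55·-95/72=5/9
back: M1=5/2−3/8·5/9=55/24
M: M0=0, M1=55/24, M2=5/9, M3=-95/72, M4=0
seg 0: a=4, c=M0/2=0, d=(M1−M0)/(6·1)=55/144, b=Δ0−h0·(2M0+M1)/6=-631/144
seg 1: a=0, c=M1/2=55/48, d=(M2−M1)/(6·3)=-125/1296, b=Δ1−h1·(2M1+M2)/6=-233/72
seg 2: a=-2, c=M2/2=5/18, d=(M3−M2)/(6·1)=-5/16, b=Δ2−h2·(2M2+M3)/6=149/144
seg 3: a=-1, c=M3/2=-95/144, d=(M4−M3)/(6·3)=95/1296, b=Δ3−h3·(2M3+M4)/6=47/72
t_q=1/2 → seg 0, τ=1/2; S=4+-631/144·τ+0·τ²+55/144·τ³=713/384

  seg 0: a=4 b=-631/144 c=0 d=55/144
  seg 1: a=0 b=-233/72 c=55/48 d=-125/1296
  seg 2: a=-2 b=149/144 c=5/18 d=-5/16
  seg 3: a=-1 b=47/72 c=-95/144 d=95/1296
S(1/2) = 713/384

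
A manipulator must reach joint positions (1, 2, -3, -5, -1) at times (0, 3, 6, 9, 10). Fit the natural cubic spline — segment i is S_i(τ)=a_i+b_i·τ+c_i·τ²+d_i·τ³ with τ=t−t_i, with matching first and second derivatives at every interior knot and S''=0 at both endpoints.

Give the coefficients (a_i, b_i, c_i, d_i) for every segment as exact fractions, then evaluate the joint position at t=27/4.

Δ: Δ0=1/3, Δ1=-5/3, Δ2=-2/3, Δ3=4
row 1: diag=12, rhs=-12; c'=1/4, d'=-1
row 2: denom=12−3·1/4=45/4; d'=(6−3·-1)/(45/4)=4/5
row 3: denom=8−3·4/15=36/5; d'=(28−3·4/5)/(36/5)=32/9
back: M3=32/9
back: M2=4/5−4/15·32/9=-4/27
back: M1=-1−1/4·-4/27=-26/27
M: M0=0, M1=-26/27, M2=-4/27, M3=32/9, M4=0
seg 0: a=1, c=M0/2=0, d=(M1−M0)/(6·3)=-13/243, b=Δ0−h0·(2M0+M1)/6=22/27
seg 1: a=2, c=M1/2=-13/27, d=(M2−M1)/(6·3)=11/243, b=Δ1−h1·(2M1+M2)/6=-17/27
seg 2: a=-3, c=M2/2=-2/27, d=(M3−M2)/(6·3)=50/243, b=Δ2−h2·(2M2+M3)/6=-62/27
seg 3: a=-5, c=M3/2=16/9, d=(M4−M3)/(6·1)=-16/27, b=Δ3−h3·(2M3+M4)/6=76/27
t_q=27/4 → seg 2, τ=3/4; S=-3+-62/27·τ+-2/27·τ²+50/243·τ³=-449/96

  seg 0: a=1 b=22/27 c=0 d=-13/243
  seg 1: a=2 b=-17/27 c=-13/27 d=11/243
  seg 2: a=-3 b=-62/27 c=-2/27 d=50/243
  seg 3: a=-5 b=76/27 c=16/9 d=-16/27
S(27/4) = -449/96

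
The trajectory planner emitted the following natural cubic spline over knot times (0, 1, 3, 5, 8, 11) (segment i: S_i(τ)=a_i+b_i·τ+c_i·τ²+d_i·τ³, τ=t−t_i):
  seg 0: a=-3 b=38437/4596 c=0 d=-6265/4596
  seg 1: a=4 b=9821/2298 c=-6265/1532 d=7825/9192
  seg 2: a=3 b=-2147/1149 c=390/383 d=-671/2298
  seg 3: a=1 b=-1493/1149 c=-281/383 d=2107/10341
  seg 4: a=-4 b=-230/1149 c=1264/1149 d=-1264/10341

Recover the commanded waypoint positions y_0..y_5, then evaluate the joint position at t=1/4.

y_0 = S_0(0) = a_0 = -3
y_1 = S_1(0) = a_1 = 4
y_2 = S_2(0) = a_2 = 3
y_3 = S_3(0) = a_3 = 1
y_4 = S_4(0) = a_4 = -4
y_5 = S_4(3) = 2
t_q=1/4 is in segment 0 (τ=1/4); S_0(τ)=-91235/98048

y_0=-3 y_1=4 y_2=3 y_3=1 y_4=-4 y_5=2
S(1/4) = -91235/98048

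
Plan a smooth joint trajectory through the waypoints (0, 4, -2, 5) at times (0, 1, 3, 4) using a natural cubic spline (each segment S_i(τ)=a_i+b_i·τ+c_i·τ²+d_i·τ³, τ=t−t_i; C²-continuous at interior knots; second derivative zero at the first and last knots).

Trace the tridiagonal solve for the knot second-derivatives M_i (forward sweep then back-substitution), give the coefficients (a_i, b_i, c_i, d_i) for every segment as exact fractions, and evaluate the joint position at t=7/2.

Δ: Δ0=4, Δ1=-3, Δ2=7
row 1: diag=6, rhs=-42; c'=1/3, d'=-7
row 2: denom=6−2·1/3=16/3; d'=(60−2·-7)/(16/3)=111/8
back: M2=111/8
back: M1=-7−1/3·111/8=-93/8
M: M0=0, M1=-93/8, M2=111/8, M3=0
seg 0: a=0, c=M0/2=0, d=(M1−M0)/(6·1)=-31/16, b=Δ0−h0·(2M0+M1)/6=95/16
seg 1: a=4, c=M1/2=-93/16, d=(M2−M1)/(6·2)=17/8, b=Δ1−h1·(2M1+M2)/6=1/8
seg 2: a=-2, c=M2/2=111/16, d=(M3−M2)/(6·1)=-37/16, b=Δ2−h2·(2M2+M3)/6=19/8
t_q=7/2 → seg 2, τ=1/2; S=-2+19/8·τ+111/16·τ²+-37/16·τ³=81/128

  seg 0: a=0 b=95/16 c=0 d=-31/16
  seg 1: a=4 b=1/8 c=-93/16 d=17/8
  seg 2: a=-2 b=19/8 c=111/16 d=-37/16
S(7/2) = 81/128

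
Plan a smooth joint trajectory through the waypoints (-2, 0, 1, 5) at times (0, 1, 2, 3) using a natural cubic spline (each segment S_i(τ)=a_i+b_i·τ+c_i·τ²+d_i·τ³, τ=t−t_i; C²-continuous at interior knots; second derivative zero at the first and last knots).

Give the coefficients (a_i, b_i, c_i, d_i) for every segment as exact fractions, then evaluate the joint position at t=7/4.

Δ: Δ0=2, Δ1=1, Δ2=4
row 1: diag=4, rhs=-6; c'=1/4, d'=-3/2
row 2: denom=4−1·1/4=15/4; d'=(18−1·-3/2)/(15/4)=26/5
back: M2=26/5
back: M1=-3/2−1/4·26/5=-14/5
M: M0=0, M1=-14/5, M2=26/5, M3=0
seg 0: a=-2, c=M0/2=0, d=(M1−M0)/(6·1)=-7/15, b=Δ0−h0·(2M0+M1)/6=37/15
seg 1: a=0, c=M1/2=-7/5, d=(M2−M1)/(6·1)=4/3, b=Δ1−h1·(2M1+M2)/6=16/15
seg 2: a=1, c=M2/2=13/5, d=(M3−M2)/(6·1)=-13/15, b=Δ2−h2·(2M2+M3)/6=34/15
t_q=7/4 → seg 1, τ=3/4; S=0+16/15·τ+-7/5·τ²+4/3·τ³=23/40

  seg 0: a=-2 b=37/15 c=0 d=-7/15
  seg 1: a=0 b=16/15 c=-7/5 d=4/3
  seg 2: a=1 b=34/15 c=13/5 d=-13/15
S(7/4) = 23/40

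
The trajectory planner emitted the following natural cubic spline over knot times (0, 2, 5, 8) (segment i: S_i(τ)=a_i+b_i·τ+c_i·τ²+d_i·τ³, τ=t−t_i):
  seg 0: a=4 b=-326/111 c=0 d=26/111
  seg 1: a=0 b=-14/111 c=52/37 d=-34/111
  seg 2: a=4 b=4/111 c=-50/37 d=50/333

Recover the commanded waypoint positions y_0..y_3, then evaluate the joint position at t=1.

y_0=4 y_1=0 y_2=4 y_3=-4
S(1) = 48/37

y_0 = S_0(0) = a_0 = 4
y_1 = S_1(0) = a_1 = 0
y_2 = S_2(0) = a_2 = 4
y_3 = S_2(3) = -4
t_q=1 is in segment 0 (τ=1); S_0(τ)=48/37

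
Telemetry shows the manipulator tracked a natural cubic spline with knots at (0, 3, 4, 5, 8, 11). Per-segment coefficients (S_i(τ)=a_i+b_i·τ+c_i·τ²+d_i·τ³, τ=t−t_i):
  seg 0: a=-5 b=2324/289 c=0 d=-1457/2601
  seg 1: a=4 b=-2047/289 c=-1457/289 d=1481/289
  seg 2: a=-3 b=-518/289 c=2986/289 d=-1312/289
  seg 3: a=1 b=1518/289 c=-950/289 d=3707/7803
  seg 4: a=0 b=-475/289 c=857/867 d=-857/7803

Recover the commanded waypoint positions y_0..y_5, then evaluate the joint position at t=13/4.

y_0=-5 y_1=4 y_2=-3 y_3=1 y_4=0 y_5=1
S(13/4) = 36885/18496

y_0 = S_0(0) = a_0 = -5
y_1 = S_1(0) = a_1 = 4
y_2 = S_2(0) = a_2 = -3
y_3 = S_3(0) = a_3 = 1
y_4 = S_4(0) = a_4 = 0
y_5 = S_4(3) = 1
t_q=13/4 is in segment 1 (τ=1/4); S_1(τ)=36885/18496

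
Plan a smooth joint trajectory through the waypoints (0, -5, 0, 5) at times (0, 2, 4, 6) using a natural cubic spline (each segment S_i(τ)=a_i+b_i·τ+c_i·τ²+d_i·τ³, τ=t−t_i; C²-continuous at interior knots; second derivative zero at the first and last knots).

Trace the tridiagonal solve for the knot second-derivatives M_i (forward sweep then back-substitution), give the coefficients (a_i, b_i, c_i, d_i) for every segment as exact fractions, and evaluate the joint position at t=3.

  seg 0: a=0 b=-23/6 c=0 d=1/3
  seg 1: a=-5 b=1/6 c=2 d=-5/12
  seg 2: a=0 b=19/6 c=-1/2 d=1/12
S(3) = -13/4

Δ: Δ0=-5/2, Δ1=5/2, Δ2=5/2
row 1: diag=8, rhs=30; c'=1/4, d'=15/4
row 2: denom=8−2·1/4=15/2; d'=(0−2·15/4)/(15/2)=-1
back: M2=-1
back: M1=15/4−1/4·-1=4
M: M0=0, M1=4, M2=-1, M3=0
seg 0: a=0, c=M0/2=0, d=(M1−M0)/(6·2)=1/3, b=Δ0−h0·(2M0+M1)/6=-23/6
seg 1: a=-5, c=M1/2=2, d=(M2−M1)/(6·2)=-5/12, b=Δ1−h1·(2M1+M2)/6=1/6
seg 2: a=0, c=M2/2=-1/2, d=(M3−M2)/(6·2)=1/12, b=Δ2−h2·(2M2+M3)/6=19/6
t_q=3 → seg 1, τ=1; S=-5+1/6·τ+2·τ²+-5/12·τ³=-13/4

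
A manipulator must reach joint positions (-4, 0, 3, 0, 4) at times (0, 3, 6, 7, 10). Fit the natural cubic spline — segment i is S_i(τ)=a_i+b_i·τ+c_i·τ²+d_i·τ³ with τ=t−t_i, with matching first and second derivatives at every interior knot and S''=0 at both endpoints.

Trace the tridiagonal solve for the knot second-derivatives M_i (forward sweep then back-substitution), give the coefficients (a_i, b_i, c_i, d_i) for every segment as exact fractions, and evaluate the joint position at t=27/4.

Δ: Δ0=4/3, Δ1=1, Δ2=-3, Δ3=4/3
row 1: diag=12, rhs=-2; c'=1/4, d'=-1/6
row 2: denom=8−3·1/4=29/4; d'=(-24−3·-1/6)/(29/4)=-94/29
row 3: denom=8−1·4/29=228/29; d'=(26−1·-94/29)/(228/29)=212/57
back: M3=212/57
back: M2=-94/29−4/29·212/57=-214/57
back: M1=-1/6−1/4·-214/57=44/57
M: M0=0, M1=44/57, M2=-214/57, M3=212/57, M4=0
seg 0: a=-4, c=M0/2=0, d=(M1−M0)/(6·3)=22/513, b=Δ0−h0·(2M0+M1)/6=18/19
seg 1: a=0, c=M1/2=22/57, d=(M2−M1)/(6·3)=-43/171, b=Δ1−h1·(2M1+M2)/6=40/19
seg 2: a=3, c=M2/2=-107/57, d=(M3−M2)/(6·1)=71/57, b=Δ2−h2·(2M2+M3)/6=-45/19
seg 3: a=0, c=M3/2=106/57, d=(M4−M3)/(6·3)=-106/513, b=Δ3−h3·(2M3+M4)/6=-136/57
t_q=27/4 → seg 2, τ=3/4; S=3+-45/19·τ+-107/57·τ²+71/57·τ³=843/1216

  seg 0: a=-4 b=18/19 c=0 d=22/513
  seg 1: a=0 b=40/19 c=22/57 d=-43/171
  seg 2: a=3 b=-45/19 c=-107/57 d=71/57
  seg 3: a=0 b=-136/57 c=106/57 d=-106/513
S(27/4) = 843/1216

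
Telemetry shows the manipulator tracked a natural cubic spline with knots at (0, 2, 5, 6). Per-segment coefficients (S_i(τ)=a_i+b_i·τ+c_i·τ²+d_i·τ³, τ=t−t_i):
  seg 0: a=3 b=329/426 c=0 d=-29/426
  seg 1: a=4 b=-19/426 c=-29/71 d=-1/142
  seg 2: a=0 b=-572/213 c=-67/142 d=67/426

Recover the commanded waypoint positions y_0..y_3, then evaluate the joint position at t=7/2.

y_0 = S_0(0) = a_0 = 3
y_1 = S_1(0) = a_1 = 4
y_2 = S_2(0) = a_2 = 0
y_3 = S_2(1) = -3
t_q=7/2 is in segment 1 (τ=3/2); S_1(τ)=3397/1136

y_0=3 y_1=4 y_2=0 y_3=-3
S(7/2) = 3397/1136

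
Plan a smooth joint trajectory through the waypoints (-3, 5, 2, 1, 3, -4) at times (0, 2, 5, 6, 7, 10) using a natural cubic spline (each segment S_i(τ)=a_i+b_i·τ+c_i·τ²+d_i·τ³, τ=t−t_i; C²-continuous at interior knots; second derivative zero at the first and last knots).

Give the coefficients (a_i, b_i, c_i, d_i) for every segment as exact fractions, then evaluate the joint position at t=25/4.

Δ: Δ0=4, Δ1=-1, Δ2=-1, Δ3=2, Δ4=-7/3
row 1: diag=10, rhs=-30; c'=3/10, d'=-3
row 2: denom=8−3·3/10=71/10; d'=(0−3·-3)/(71/10)=90/71
row 3: denom=4−1·10/71=274/71; d'=(18−1·90/71)/(274/71)=594/137
row 4: denom=8−1·71/274=2121/274; d'=(-26−1·594/137)/(2121/274)=-8312/2121
back: M4=-8312/2121
back: M3=594/137−71/274·-8312/2121=11350/2121
back: M2=90/71−10/71·11350/2121=1090/2121
back: M1=-3−3/10·1090/2121=-2230/707
M: M0=0, M1=-2230/707, M2=1090/2121, M3=11350/2121, M4=-8312/2121, M5=0
seg 0: a=-3, c=M0/2=0, d=(M1−M0)/(6·2)=-1115/4242, b=Δ0−h0·(2M0+M1)/6=10714/2121
seg 1: a=5, c=M1/2=-1115/707, d=(M2−M1)/(6·3)=3890/19089, b=Δ1−h1·(2M1+M2)/6=4024/2121
seg 2: a=2, c=M2/2=545/2121, d=(M3−M2)/(6·1)=570/707, b=Δ2−h2·(2M2+M3)/6=-4376/2121
seg 3: a=1, c=M3/2=5675/2121, d=(M4−M3)/(6·1)=-3277/2121, b=Δ3−h3·(2M3+M4)/6=1844/2121
seg 4: a=3, c=M4/2=-4156/2121, d=(M5−M4)/(6·3)=4156/19089, b=Δ4−h4·(2M4+M5)/6=1121/707
t_q=25/4 → seg 3, τ=1/4; S=1+1844/2121·τ+5675/2121·τ²+-3277/2121·τ³=61557/45248

  seg 0: a=-3 b=10714/2121 c=0 d=-1115/4242
  seg 1: a=5 b=4024/2121 c=-1115/707 d=3890/19089
  seg 2: a=2 b=-4376/2121 c=545/2121 d=570/707
  seg 3: a=1 b=1844/2121 c=5675/2121 d=-3277/2121
  seg 4: a=3 b=1121/707 c=-4156/2121 d=4156/19089
S(25/4) = 61557/45248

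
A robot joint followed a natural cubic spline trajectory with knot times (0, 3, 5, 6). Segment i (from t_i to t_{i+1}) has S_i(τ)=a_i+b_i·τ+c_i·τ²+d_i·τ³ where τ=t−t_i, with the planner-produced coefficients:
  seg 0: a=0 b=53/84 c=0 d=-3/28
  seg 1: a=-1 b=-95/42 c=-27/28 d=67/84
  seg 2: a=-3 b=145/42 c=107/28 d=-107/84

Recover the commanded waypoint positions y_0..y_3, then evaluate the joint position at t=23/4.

y_0=0 y_1=-1 y_2=-3 y_3=3
S(23/4) = 2153/1792

y_0 = S_0(0) = a_0 = 0
y_1 = S_1(0) = a_1 = -1
y_2 = S_2(0) = a_2 = -3
y_3 = S_2(1) = 3
t_q=23/4 is in segment 2 (τ=3/4); S_2(τ)=2153/1792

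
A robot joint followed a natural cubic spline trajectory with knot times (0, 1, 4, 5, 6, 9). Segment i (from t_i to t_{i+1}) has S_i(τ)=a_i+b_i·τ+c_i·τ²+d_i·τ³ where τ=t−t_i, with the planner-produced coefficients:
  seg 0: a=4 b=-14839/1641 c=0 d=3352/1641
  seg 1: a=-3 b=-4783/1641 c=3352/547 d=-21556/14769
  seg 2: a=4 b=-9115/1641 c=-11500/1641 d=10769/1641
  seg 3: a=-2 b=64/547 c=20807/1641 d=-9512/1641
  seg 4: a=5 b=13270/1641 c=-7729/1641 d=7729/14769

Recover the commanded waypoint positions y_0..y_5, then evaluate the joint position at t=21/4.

y_0=4 y_1=-3 y_2=4 y_3=-2 y_4=5 y_5=1
S(21/4) = -11105/8752

y_0 = S_0(0) = a_0 = 4
y_1 = S_1(0) = a_1 = -3
y_2 = S_2(0) = a_2 = 4
y_3 = S_3(0) = a_3 = -2
y_4 = S_4(0) = a_4 = 5
y_5 = S_4(3) = 1
t_q=21/4 is in segment 3 (τ=1/4); S_3(τ)=-11105/8752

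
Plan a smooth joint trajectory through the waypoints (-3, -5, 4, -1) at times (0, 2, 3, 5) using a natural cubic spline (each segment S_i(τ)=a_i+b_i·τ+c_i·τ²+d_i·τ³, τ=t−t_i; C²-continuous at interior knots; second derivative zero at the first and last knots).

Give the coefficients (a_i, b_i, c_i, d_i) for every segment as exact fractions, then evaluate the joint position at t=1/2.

  seg 0: a=-3 b=-178/35 c=0 d=143/140
  seg 1: a=-5 b=251/35 c=429/70 d=-43/10
  seg 2: a=4 b=457/70 c=-237/35 d=79/70
S(1/2) = -1213/224

Δ: Δ0=-1, Δ1=9, Δ2=-5/2
row 1: diag=6, rhs=60; c'=1/6, d'=10
row 2: denom=6−1·1/6=35/6; d'=(-69−1·10)/(35/6)=-474/35
back: M2=-474/35
back: M1=10−1/6·-474/35=429/35
M: M0=0, M1=429/35, M2=-474/35, M3=0
seg 0: a=-3, c=M0/2=0, d=(M1−M0)/(6·2)=143/140, b=Δ0−h0·(2M0+M1)/6=-178/35
seg 1: a=-5, c=M1/2=429/70, d=(M2−M1)/(6·1)=-43/10, b=Δ1−h1·(2M1+M2)/6=251/35
seg 2: a=4, c=M2/2=-237/35, d=(M3−M2)/(6·2)=79/70, b=Δ2−h2·(2M2+M3)/6=457/70
t_q=1/2 → seg 0, τ=1/2; S=-3+-178/35·τ+0·τ²+143/140·τ³=-1213/224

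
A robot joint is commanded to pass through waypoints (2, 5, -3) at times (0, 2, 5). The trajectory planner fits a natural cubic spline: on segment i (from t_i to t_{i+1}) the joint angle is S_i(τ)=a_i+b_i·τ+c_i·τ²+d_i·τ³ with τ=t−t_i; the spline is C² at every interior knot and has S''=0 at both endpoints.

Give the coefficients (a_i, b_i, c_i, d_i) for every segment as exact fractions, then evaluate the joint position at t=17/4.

Δ: Δ0=3/2, Δ1=-8/3
row 1: diag=10, rhs=-25; c'=3/10, d'=-5/2
back: M1=-5/2
M: M0=0, M1=-5/2, M2=0
seg 0: a=2, c=M0/2=0, d=(M1−M0)/(6·2)=-5/24, b=Δ0−h0·(2M0+M1)/6=7/3
seg 1: a=5, c=M1/2=-5/4, d=(M2−M1)/(6·3)=5/36, b=Δ1−h1·(2M1+M2)/6=-1/6
t_q=17/4 → seg 1, τ=9/4; S=5+-1/6·τ+-5/4·τ²+5/36·τ³=-31/256

  seg 0: a=2 b=7/3 c=0 d=-5/24
  seg 1: a=5 b=-1/6 c=-5/4 d=5/36
S(17/4) = -31/256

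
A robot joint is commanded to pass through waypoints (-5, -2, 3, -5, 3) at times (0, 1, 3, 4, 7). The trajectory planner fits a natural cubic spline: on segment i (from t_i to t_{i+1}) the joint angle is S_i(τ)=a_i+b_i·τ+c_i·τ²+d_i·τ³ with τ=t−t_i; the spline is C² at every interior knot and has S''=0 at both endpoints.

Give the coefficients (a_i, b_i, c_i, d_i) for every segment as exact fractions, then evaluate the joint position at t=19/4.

Δ: Δ0=3, Δ1=5/2, Δ2=-8, Δ3=8/3
row 1: diag=6, rhs=-3; c'=1/3, d'=-1/2
row 2: denom=6−2·1/3=16/3; d'=(-63−2·-1/2)/(16/3)=-93/8
row 3: denom=8−1·3/16=125/16; d'=(64−1·-93/8)/(125/16)=242/25
back: M3=242/25
back: M2=-93/8−3/16·242/25=-336/25
back: M1=-1/2−1/3·-336/25=199/50
M: M0=0, M1=199/50, M2=-336/25, M3=242/25, M4=0
seg 0: a=-5, c=M0/2=0, d=(M1−M0)/(6·1)=199/300, b=Δ0−h0·(2M0+M1)/6=701/300
seg 1: a=-2, c=M1/2=199/100, d=(M2−M1)/(6·2)=-871/600, b=Δ1−h1·(2M1+M2)/6=649/150
seg 2: a=3, c=M2/2=-168/25, d=(M3−M2)/(6·1)=289/75, b=Δ2−h2·(2M2+M3)/6=-77/15
seg 3: a=-5, c=M3/2=121/25, d=(M4−M3)/(6·3)=-121/225, b=Δ3−h3·(2M3+M4)/6=-526/75
t_q=19/4 → seg 3, τ=3/4; S=-5+-526/75·τ+121/25·τ²+-121/225·τ³=-12423/1600

  seg 0: a=-5 b=701/300 c=0 d=199/300
  seg 1: a=-2 b=649/150 c=199/100 d=-871/600
  seg 2: a=3 b=-77/15 c=-168/25 d=289/75
  seg 3: a=-5 b=-526/75 c=121/25 d=-121/225
S(19/4) = -12423/1600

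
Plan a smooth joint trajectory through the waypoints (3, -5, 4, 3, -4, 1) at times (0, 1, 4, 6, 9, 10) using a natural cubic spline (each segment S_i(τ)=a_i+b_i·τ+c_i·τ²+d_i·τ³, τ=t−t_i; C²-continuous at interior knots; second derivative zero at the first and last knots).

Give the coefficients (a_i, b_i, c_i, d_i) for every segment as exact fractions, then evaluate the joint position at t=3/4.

  seg 0: a=3 b=-92527/9570 c=0 d=15967/9570
  seg 1: a=-5 b=-22313/4785 c=15967/3190 d=-6397/7830
  seg 2: a=4 b=31679/9570 c=-11233/4785 d=73/330
  seg 3: a=3 b=-10927/3190 c=-4882/4785 d=3613/7830
  seg 4: a=-4 b=4644/1595 c=9993/3190 d=-3331/3190
S(3/4) = -724249/204160

Δ: Δ0=-8, Δ1=3, Δ2=-1/2, Δ3=-7/3, Δ4=5
row 1: diag=8, rhs=66; c'=3/8, d'=33/4
row 2: denom=10−3·3/8=71/8; d'=(-21−3·33/4)/(71/8)=-366/71
row 3: denom=10−2·16/71=678/71; d'=(-11−2·-366/71)/(678/71)=-49/678
row 4: denom=8−3·71/226=1595/226; d'=(44−3·-49/678)/(1595/226)=9993/1595
back: M4=9993/1595
back: M3=-49/678−71/226·9993/1595=-9764/4785
back: M2=-366/71−16/71·-9764/4785=-22466/4785
back: M1=33/4−3/8·-22466/4785=15967/1595
M: M0=0, M1=15967/1595, M2=-22466/4785, M3=-9764/4785, M4=9993/1595, M5=0
seg 0: a=3, c=M0/2=0, d=(M1−M0)/(6·1)=15967/9570, b=Δ0−h0·(2M0+M1)/6=-92527/9570
seg 1: a=-5, c=M1/2=15967/3190, d=(M2−M1)/(6·3)=-6397/7830, b=Δ1−h1·(2M1+M2)/6=-22313/4785
seg 2: a=4, c=M2/2=-11233/4785, d=(M3−M2)/(6·2)=73/330, b=Δ2−h2·(2M2+M3)/6=31679/9570
seg 3: a=3, c=M3/2=-4882/4785, d=(M4−M3)/(6·3)=3613/7830, b=Δ3−h3·(2M3+M4)/6=-10927/3190
seg 4: a=-4, c=M4/2=9993/3190, d=(M5−M4)/(6·1)=-3331/3190, b=Δ4−h4·(2M4+M5)/6=4644/1595
t_q=3/4 → seg 0, τ=3/4; S=3+-92527/9570·τ+0·τ²+15967/9570·τ³=-724249/204160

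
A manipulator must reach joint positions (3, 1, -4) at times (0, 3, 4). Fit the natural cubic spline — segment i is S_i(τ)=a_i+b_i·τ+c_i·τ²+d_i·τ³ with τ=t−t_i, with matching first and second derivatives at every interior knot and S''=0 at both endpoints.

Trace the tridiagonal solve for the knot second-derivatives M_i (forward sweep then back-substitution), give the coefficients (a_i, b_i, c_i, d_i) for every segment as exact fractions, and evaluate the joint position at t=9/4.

  seg 0: a=3 b=23/24 c=0 d=-13/72
  seg 1: a=1 b=-47/12 c=-13/8 d=13/24
S(9/4) = 1587/512

Δ: Δ0=-2/3, Δ1=-5
row 1: diag=8, rhs=-26; c'=1/8, d'=-13/4
back: M1=-13/4
M: M0=0, M1=-13/4, M2=0
seg 0: a=3, c=M0/2=0, d=(M1−M0)/(6·3)=-13/72, b=Δ0−h0·(2M0+M1)/6=23/24
seg 1: a=1, c=M1/2=-13/8, d=(M2−M1)/(6·1)=13/24, b=Δ1−h1·(2M1+M2)/6=-47/12
t_q=9/4 → seg 0, τ=9/4; S=3+23/24·τ+0·τ²+-13/72·τ³=1587/512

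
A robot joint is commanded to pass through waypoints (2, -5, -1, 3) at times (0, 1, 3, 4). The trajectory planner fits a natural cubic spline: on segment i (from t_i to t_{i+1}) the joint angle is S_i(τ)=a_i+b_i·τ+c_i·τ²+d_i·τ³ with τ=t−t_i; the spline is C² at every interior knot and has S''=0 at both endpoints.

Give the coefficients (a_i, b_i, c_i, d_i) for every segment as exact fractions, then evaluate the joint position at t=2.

Δ: Δ0=-7, Δ1=2, Δ2=4
row 1: diag=6, rhs=54; c'=1/3, d'=9
row 2: denom=6−2·1/3=16/3; d'=(12−2·9)/(16/3)=-9/8
back: M2=-9/8
back: M1=9−1/3·-9/8=75/8
M: M0=0, M1=75/8, M2=-9/8, M3=0
seg 0: a=2, c=M0/2=0, d=(M1−M0)/(6·1)=25/16, b=Δ0−h0·(2M0+M1)/6=-137/16
seg 1: a=-5, c=M1/2=75/16, d=(M2−M1)/(6·2)=-7/8, b=Δ1−h1·(2M1+M2)/6=-31/8
seg 2: a=-1, c=M2/2=-9/16, d=(M3−M2)/(6·1)=3/16, b=Δ2−h2·(2M2+M3)/6=35/8
t_q=2 → seg 1, τ=1; S=-5+-31/8·τ+75/16·τ²+-7/8·τ³=-81/16

  seg 0: a=2 b=-137/16 c=0 d=25/16
  seg 1: a=-5 b=-31/8 c=75/16 d=-7/8
  seg 2: a=-1 b=35/8 c=-9/16 d=3/16
S(2) = -81/16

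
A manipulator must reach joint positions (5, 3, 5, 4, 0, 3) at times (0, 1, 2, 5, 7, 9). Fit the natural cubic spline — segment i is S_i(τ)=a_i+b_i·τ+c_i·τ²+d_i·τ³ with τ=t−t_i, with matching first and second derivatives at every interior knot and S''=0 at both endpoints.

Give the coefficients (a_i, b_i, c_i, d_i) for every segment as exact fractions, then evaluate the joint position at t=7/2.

  seg 0: a=5 b=-19189/6204 c=0 d=6781/6204
  seg 1: a=3 b=577/3102 c=6781/2068 d=-9089/6204
  seg 2: a=5 b=14573/6204 c=-577/517 d=153/2068
  seg 3: a=4 b=-7289/3102 c=-931/2068 d=1939/6204
  seg 4: a=0 b=-1241/3102 c=2947/2068 d=-2947/12408
S(7/2) = 103599/16544

Δ: Δ0=-2, Δ1=2, Δ2=-1/3, Δ3=-2, Δ4=3/2
row 1: diag=4, rhs=24; c'=1/4, d'=6
row 2: denom=8−1·1/4=31/4; d'=(-14−1·6)/(31/4)=-80/31
row 3: denom=10−3·12/31=274/31; d'=(-10−3·-80/31)/(274/31)=-35/137
row 4: denom=8−2·31/137=1034/137; d'=(21−2·-35/137)/(1034/137)=2947/1034
back: M4=2947/1034
back: M3=-35/137−31/137·2947/1034=-931/1034
back: M2=-80/31−12/31·-931/1034=-1154/517
back: M1=6−1/4·-1154/517=6781/1034
M: M0=0, M1=6781/1034, M2=-1154/517, M3=-931/1034, M4=2947/1034, M5=0
seg 0: a=5, c=M0/2=0, d=(M1−M0)/(6·1)=6781/6204, b=Δ0−h0·(2M0+M1)/6=-19189/6204
seg 1: a=3, c=M1/2=6781/2068, d=(M2−M1)/(6·1)=-9089/6204, b=Δ1−h1·(2M1+M2)/6=577/3102
seg 2: a=5, c=M2/2=-577/517, d=(M3−M2)/(6·3)=153/2068, b=Δ2−h2·(2M2+M3)/6=14573/6204
seg 3: a=4, c=M3/2=-931/2068, d=(M4−M3)/(6·2)=1939/6204, b=Δ3−h3·(2M3+M4)/6=-7289/3102
seg 4: a=0, c=M4/2=2947/2068, d=(M5−M4)/(6·2)=-2947/12408, b=Δ4−h4·(2M4+M5)/6=-1241/3102
t_q=7/2 → seg 2, τ=3/2; S=5+14573/6204·τ+-577/517·τ²+153/2068·τ³=103599/16544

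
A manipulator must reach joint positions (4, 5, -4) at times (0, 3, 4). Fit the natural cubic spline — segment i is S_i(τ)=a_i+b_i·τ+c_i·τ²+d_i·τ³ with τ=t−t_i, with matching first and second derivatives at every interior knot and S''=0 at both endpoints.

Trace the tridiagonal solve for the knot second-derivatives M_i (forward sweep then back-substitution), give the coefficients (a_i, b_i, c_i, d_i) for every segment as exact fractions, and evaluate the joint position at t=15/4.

  seg 0: a=4 b=23/6 c=0 d=-7/18
  seg 1: a=5 b=-20/3 c=-7/2 d=7/6
S(15/4) = -189/128

Δ: Δ0=1/3, Δ1=-9
row 1: diag=8, rhs=-56; c'=1/8, d'=-7
back: M1=-7
M: M0=0, M1=-7, M2=0
seg 0: a=4, c=M0/2=0, d=(M1−M0)/(6·3)=-7/18, b=Δ0−h0·(2M0+M1)/6=23/6
seg 1: a=5, c=M1/2=-7/2, d=(M2−M1)/(6·1)=7/6, b=Δ1−h1·(2M1+M2)/6=-20/3
t_q=15/4 → seg 1, τ=3/4; S=5+-20/3·τ+-7/2·τ²+7/6·τ³=-189/128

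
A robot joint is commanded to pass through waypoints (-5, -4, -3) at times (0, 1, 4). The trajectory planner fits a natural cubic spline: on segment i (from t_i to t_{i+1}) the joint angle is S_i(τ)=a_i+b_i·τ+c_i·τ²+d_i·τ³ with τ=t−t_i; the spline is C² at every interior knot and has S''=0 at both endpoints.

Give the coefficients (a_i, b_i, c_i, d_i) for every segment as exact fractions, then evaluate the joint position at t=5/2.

Δ: Δ0=1, Δ1=1/3
row 1: diag=8, rhs=-4; c'=3/8, d'=-1/2
back: M1=-1/2
M: M0=0, M1=-1/2, M2=0
seg 0: a=-5, c=M0/2=0, d=(M1−M0)/(6·1)=-1/12, b=Δ0−h0·(2M0+M1)/6=13/12
seg 1: a=-4, c=M1/2=-1/4, d=(M2−M1)/(6·3)=1/36, b=Δ1−h1·(2M1+M2)/6=5/6
t_q=5/2 → seg 1, τ=3/2; S=-4+5/6·τ+-1/4·τ²+1/36·τ³=-103/32

  seg 0: a=-5 b=13/12 c=0 d=-1/12
  seg 1: a=-4 b=5/6 c=-1/4 d=1/36
S(5/2) = -103/32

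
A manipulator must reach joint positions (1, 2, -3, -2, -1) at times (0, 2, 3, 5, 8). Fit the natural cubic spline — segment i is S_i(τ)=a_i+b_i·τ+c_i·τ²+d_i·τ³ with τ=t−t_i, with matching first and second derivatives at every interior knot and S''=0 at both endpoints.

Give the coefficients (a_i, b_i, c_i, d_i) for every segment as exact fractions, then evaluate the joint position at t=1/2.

Δ: Δ0=1/2, Δ1=-5, Δ2=1/2, Δ3=1/3
row 1: diag=6, rhs=-33; c'=1/6, d'=-11/2
row 2: denom=6−1·1/6=35/6; d'=(33−1·-11/2)/(35/6)=33/5
row 3: denom=10−2·12/35=326/35; d'=(-1−2·33/5)/(326/35)=-497/326
back: M3=-497/326
back: M2=33/5−12/35·-497/326=1161/163
back: M1=-11/2−1/6·1161/163=-1090/163
M: M0=0, M1=-1090/163, M2=1161/163, M3=-497/326, M4=0
seg 0: a=1, c=M0/2=0, d=(M1−M0)/(6·2)=-545/978, b=Δ0−h0·(2M0+M1)/6=2669/978
seg 1: a=2, c=M1/2=-545/163, d=(M2−M1)/(6·1)=2251/978, b=Δ1−h1·(2M1+M2)/6=-3871/978
seg 2: a=-3, c=M2/2=1161/326, d=(M3−M2)/(6·2)=-2819/3912, b=Δ2−h2·(2M2+M3)/6=-1829/489
seg 3: a=-2, c=M3/2=-497/652, d=(M4−M3)/(6·3)=497/5868, b=Δ3−h3·(2M3+M4)/6=1817/978
t_q=1/2 → seg 0, τ=1/2; S=1+2669/978·τ+0·τ²+-545/978·τ³=5985/2608

  seg 0: a=1 b=2669/978 c=0 d=-545/978
  seg 1: a=2 b=-3871/978 c=-545/163 d=2251/978
  seg 2: a=-3 b=-1829/489 c=1161/326 d=-2819/3912
  seg 3: a=-2 b=1817/978 c=-497/652 d=497/5868
S(1/2) = 5985/2608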